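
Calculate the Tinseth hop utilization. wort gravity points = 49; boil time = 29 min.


U = 1.65·0.000125^(GP/1000) · (1 − e^(−0.04·t))/4.15
bigness = 1.65·0.000125^(49/1000) = 1.0623
boil_factor = (1 − e^(−0.04·29))/4.15 = 0.1654
U = 1.0623 · 0.1654

0.1757


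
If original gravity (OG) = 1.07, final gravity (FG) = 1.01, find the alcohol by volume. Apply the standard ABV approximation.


ABV = (OG − FG) · 131.25
ABV = (1.07 − 1.01) · 131.25

7.8750 % ABV


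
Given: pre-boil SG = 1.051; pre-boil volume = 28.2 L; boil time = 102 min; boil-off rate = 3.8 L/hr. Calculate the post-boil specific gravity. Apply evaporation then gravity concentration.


V_post = V_pre − rate·(t/60);  SG_post = 1 + (SG_pre−1)·V_pre/V_post
V_post = 28.2 − 3.8·(102/60) = 21.7400
SG_post = 1 + (1.051 − 1)·28.2/21.7400

1.0662


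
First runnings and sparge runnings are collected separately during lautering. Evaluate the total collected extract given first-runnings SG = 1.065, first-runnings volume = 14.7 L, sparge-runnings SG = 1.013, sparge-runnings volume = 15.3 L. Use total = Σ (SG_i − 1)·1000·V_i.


first = (1.065 − 1)·1000·14.7 = 955.5000
sparge = (1.013 − 1)·1000·15.3 = 198.9000
total = 955.5000 + 198.9000

1154.4000 gravity·L


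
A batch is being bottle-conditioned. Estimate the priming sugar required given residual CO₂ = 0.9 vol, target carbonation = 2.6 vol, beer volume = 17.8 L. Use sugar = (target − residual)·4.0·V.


sugar = (2.6 − 0.9)·4.0·17.8

121.0400 g


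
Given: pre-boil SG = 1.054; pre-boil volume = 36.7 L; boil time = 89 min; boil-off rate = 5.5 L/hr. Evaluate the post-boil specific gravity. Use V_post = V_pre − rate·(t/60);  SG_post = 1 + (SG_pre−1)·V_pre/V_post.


V_post = 36.7 − 5.5·(89/60) = 28.5417
SG_post = 1 + (1.054 − 1)·36.7/28.5417

1.0694


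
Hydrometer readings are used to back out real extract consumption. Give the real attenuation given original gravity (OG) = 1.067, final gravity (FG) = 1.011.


AA = (OG−FG)/(OG−1)·100;  RA = AA·0.8192
AA = (1.067 − 1.011)/(1.067 − 1)·100 = 83.5821
RA = 83.5821·0.8192

68.4704 %


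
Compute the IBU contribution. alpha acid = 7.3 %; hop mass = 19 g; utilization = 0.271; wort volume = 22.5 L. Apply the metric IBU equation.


IBU = (α/100)·mass·U·1000 / V
IBU = (7.3/100)·19·0.271·1000 / 22.5

16.7056 IBU


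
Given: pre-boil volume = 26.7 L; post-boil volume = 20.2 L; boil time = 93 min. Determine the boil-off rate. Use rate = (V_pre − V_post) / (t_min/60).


rate = (26.7 − 20.2) / (93/60)

4.1935 L/hr


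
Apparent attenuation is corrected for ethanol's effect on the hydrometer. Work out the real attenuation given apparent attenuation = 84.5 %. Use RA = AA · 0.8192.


RA = 84.5 · 0.8192

69.2224 %


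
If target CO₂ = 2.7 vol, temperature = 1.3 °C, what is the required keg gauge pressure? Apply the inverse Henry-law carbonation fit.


psi = vols/(0.01821 + 0.09011·e^(−0.04·T)) − 14.695
psi = 2.7/(0.01821 + 0.09011·e^(−0.04·1.3)) − 14.695

11.3281 psi


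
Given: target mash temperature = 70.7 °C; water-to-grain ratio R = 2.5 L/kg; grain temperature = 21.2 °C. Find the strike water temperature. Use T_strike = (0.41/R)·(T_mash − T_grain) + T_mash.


T_strike = (0.41/2.5)·(70.7 − 21.2) + 70.7

78.8180 °C


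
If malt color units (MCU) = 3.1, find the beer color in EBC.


SRM = 1.4922·MCU^0.6859;  EBC = SRM·1.97
SRM = 1.4922·3.1^0.6859 = 3.2423
EBC = 3.2423·1.97

6.3873 EBC


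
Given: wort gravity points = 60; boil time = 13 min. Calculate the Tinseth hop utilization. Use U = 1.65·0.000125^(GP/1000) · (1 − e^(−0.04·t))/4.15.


bigness = 1.65·0.000125^(60/1000) = 0.9623
boil_factor = (1 − e^(−0.04·13))/4.15 = 0.0977
U = 0.9623 · 0.0977

0.0940


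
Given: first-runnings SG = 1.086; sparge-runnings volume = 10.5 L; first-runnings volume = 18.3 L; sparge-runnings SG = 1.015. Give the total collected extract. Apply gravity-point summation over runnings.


total = Σ (SG_i − 1)·1000·V_i
first = (1.086 − 1)·1000·18.3 = 1573.8000
sparge = (1.015 − 1)·1000·10.5 = 157.5000
total = 1573.8000 + 157.5000

1731.3000 gravity·L


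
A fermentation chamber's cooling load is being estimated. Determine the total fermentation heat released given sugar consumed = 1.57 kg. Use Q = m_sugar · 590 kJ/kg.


Q = 1.57 · 590

926.3000 kJ


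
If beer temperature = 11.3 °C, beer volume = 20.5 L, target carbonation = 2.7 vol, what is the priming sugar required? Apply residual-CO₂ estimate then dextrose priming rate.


residual = 14.695·(0.01821 + 0.09011·e^(−0.04·T));  sugar = (target − residual)·4.0·V
residual = 14.695·(0.01821 + 0.09011·e^(−0.04·11.3)) = 1.1102
sugar = (2.7 − 1.1102)·4.0·20.5

130.3607 g


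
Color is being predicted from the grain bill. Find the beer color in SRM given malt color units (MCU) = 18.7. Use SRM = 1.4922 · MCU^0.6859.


SRM = 1.4922 · 18.7^0.6859

11.1220 SRM


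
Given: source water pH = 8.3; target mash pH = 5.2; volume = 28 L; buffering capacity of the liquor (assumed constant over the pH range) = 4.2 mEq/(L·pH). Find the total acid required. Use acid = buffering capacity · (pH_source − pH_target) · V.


acid = 4.2 · (8.3 − 5.2) · 28

364.5600 mEq


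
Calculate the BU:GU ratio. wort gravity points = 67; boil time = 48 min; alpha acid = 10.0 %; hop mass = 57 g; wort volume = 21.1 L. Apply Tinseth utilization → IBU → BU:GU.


U = 1.65·0.000125^(GP/1000)·(1−e^(−0.04t))/4.15;  IBU = (α/100)·m·U·1000/V;  BU:GU = IBU/GP
U = 1.65·0.000125^(67/1000)·(1−e^(−0.04·48))/4.15 = 0.1858
IBU = (10.0/100)·57·0.1858·1000/21.1 = 50.1961
BU:GU = 50.1961/67

0.7492


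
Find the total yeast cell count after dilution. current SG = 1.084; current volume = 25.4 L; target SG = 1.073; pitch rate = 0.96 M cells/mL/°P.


V_w = V·((SG_c−1)/(SG_t−1)−1);  °P = 259 − 259/SG_t;  cells = rate·(V+V_w)·°P
V_w = 25.4·((1.084−1)/(1.073−1)−1) = 3.8274
V_final = 25.4 + 3.8274 = 29.2274
°P = 259 − 259/1.073 = 17.6207
cells = 0.96·29.2274·17.6207

494.4066 billion cells


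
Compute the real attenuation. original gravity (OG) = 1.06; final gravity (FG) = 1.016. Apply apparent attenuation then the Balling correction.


AA = (OG−FG)/(OG−1)·100;  RA = AA·0.8192
AA = (1.06 − 1.016)/(1.06 − 1)·100 = 73.3333
RA = 73.3333·0.8192

60.0747 %


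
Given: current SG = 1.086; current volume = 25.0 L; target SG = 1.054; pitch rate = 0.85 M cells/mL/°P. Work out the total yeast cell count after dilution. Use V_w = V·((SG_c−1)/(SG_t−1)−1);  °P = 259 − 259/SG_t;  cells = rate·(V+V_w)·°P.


V_w = 25.0·((1.086−1)/(1.054−1)−1) = 14.8148
V_final = 25.0 + 14.8148 = 39.8148
°P = 259 − 259/1.054 = 13.2694
cells = 0.85·39.8148·13.2694

449.0726 billion cells


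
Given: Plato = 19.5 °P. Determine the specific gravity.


SG = 259/(259 − P)
SG = 259/(259 − 19.5)

1.0814


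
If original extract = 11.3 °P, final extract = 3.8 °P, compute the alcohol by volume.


SG = 259/(259 − P);  ABV = (OG − FG)·131.25
OG = 259/(259 − 11.3) = 1.0456
FG = 259/(259 − 3.8) = 1.0149
ABV = (1.0456 − 1.0149)·131.25

4.0332 % ABV


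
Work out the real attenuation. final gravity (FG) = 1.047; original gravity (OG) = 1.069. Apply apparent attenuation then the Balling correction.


AA = (OG−FG)/(OG−1)·100;  RA = AA·0.8192
AA = (1.069 − 1.047)/(1.069 − 1)·100 = 31.8841
RA = 31.8841·0.8192

26.1194 %


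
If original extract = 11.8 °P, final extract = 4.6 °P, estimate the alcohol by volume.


SG = 259/(259 − P);  ABV = (OG − FG)·131.25
OG = 259/(259 − 11.8) = 1.0477
FG = 259/(259 − 4.6) = 1.0181
ABV = (1.0477 − 1.0181)·131.25

3.8919 % ABV


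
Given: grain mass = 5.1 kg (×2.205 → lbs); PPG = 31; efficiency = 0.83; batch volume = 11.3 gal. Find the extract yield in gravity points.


points = lbs × PPG × eff / vol
lbs = 5.1 × 2.205 = 11.2455
points = 11.2455 × 31 × 0.83 / 11.3

25.6059 points


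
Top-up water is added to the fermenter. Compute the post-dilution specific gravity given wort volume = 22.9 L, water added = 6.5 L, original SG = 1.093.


SG_new = 1 + (SG_old − 1)·V_old/(V_old + V_water)
pts = (1.093 − 1)·1000·22.9/(22.9 + 6.5) = 72.4388
SG_new = 1 + 72.4388/1000

1.0724


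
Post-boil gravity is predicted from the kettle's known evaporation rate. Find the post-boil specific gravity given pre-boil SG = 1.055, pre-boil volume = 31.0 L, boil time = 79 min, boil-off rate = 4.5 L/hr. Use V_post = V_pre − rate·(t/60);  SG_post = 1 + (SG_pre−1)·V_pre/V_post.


V_post = 31.0 − 4.5·(79/60) = 25.0750
SG_post = 1 + (1.055 − 1)·31.0/25.0750

1.0680


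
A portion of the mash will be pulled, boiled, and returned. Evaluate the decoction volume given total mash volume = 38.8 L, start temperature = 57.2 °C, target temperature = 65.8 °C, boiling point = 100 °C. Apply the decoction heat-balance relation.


V_dec = V_total·(T_target − T_start)/(T_boil − T_start)
V_dec = 38.8·(65.8 − 57.2)/(100 − 57.2)

7.7963 L


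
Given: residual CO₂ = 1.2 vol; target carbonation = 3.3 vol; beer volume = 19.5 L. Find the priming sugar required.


sugar = (target − residual)·4.0·V
sugar = (3.3 − 1.2)·4.0·19.5

163.8000 g


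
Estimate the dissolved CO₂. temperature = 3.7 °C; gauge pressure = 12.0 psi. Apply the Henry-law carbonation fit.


vols = (P + 14.695)·(0.01821 + 0.09011·e^(−0.04·T))
vols = (12.0 + 14.695)·(0.01821 + 0.09011·e^(−0.04·3.7))

2.5607 volumes


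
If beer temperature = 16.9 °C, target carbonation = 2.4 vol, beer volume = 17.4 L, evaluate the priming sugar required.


residual = 14.695·(0.01821 + 0.09011·e^(−0.04·T));  sugar = (target − residual)·4.0·V
residual = 14.695·(0.01821 + 0.09011·e^(−0.04·16.9)) = 0.9411
sugar = (2.4 − 0.9411)·4.0·17.4

101.5374 g


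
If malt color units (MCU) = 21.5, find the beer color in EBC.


SRM = 1.4922·MCU^0.6859;  EBC = SRM·1.97
SRM = 1.4922·21.5^0.6859 = 12.2390
EBC = 12.2390·1.97

24.1109 EBC


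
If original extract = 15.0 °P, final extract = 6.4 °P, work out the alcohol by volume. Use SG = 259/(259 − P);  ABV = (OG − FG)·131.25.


OG = 259/(259 − 15.0) = 1.0615
FG = 259/(259 − 6.4) = 1.0253
ABV = (1.0615 − 1.0253)·131.25

4.7432 % ABV


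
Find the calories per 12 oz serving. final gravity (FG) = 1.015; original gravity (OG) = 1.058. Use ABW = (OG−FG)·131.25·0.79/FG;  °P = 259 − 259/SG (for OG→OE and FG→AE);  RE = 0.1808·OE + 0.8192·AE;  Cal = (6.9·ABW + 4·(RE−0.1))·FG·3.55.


ABW = (1.058 − 1.015)·131.25·0.79/1.015 = 4.3927
OE = 259 − 259/1.058 = 14.1985 °P
AE = 259 − 259/1.015 = 3.8276 °P
RE = 0.1808·14.1985 + 0.8192·3.8276 = 5.7026 °P
Cal = (6.9·4.3927 + 4·(5.7026−0.1))·1.015·3.55

189.9634 kcal


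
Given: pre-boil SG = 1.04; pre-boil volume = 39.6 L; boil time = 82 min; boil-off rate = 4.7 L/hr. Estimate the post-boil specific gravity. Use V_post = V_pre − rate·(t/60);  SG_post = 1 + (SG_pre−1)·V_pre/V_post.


V_post = 39.6 − 4.7·(82/60) = 33.1767
SG_post = 1 + (1.04 − 1)·39.6/33.1767

1.0477


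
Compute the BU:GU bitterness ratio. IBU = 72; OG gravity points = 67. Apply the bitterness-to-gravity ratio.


BU:GU = IBU / OG_points
BU:GU = 72 / 67

1.0746


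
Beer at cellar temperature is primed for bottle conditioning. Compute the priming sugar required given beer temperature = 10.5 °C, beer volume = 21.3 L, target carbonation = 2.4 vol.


residual = 14.695·(0.01821 + 0.09011·e^(−0.04·T));  sugar = (target − residual)·4.0·V
residual = 14.695·(0.01821 + 0.09011·e^(−0.04·10.5)) = 1.1376
sugar = (2.4 − 1.1376)·4.0·21.3

107.5535 g


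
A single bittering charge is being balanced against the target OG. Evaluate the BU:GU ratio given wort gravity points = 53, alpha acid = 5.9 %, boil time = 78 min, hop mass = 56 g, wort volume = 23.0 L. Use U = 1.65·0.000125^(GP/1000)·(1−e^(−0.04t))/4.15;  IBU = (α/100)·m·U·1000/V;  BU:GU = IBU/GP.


U = 1.65·0.000125^(53/1000)·(1−e^(−0.04·78))/4.15 = 0.2360
IBU = (5.9/100)·56·0.2360·1000/23.0 = 33.9055
BU:GU = 33.9055/53

0.6397


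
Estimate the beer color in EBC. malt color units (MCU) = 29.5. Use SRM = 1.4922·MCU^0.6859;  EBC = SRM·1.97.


SRM = 1.4922·29.5^0.6859 = 15.2047
EBC = 15.2047·1.97

29.9533 EBC


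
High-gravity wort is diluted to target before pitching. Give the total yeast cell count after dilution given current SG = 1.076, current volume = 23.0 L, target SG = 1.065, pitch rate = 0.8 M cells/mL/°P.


V_w = V·((SG_c−1)/(SG_t−1)−1);  °P = 259 − 259/SG_t;  cells = rate·(V+V_w)·°P
V_w = 23.0·((1.076−1)/(1.065−1)−1) = 3.8923
V_final = 23.0 + 3.8923 = 26.8923
°P = 259 − 259/1.065 = 15.8075
cells = 0.8·26.8923·15.8075

340.0804 billion cells


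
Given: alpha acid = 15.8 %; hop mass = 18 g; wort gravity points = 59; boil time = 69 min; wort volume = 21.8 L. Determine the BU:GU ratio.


U = 1.65·0.000125^(GP/1000)·(1−e^(−0.04t))/4.15;  IBU = (α/100)·m·U·1000/V;  BU:GU = IBU/GP
U = 1.65·0.000125^(59/1000)·(1−e^(−0.04·69))/4.15 = 0.2192
IBU = (15.8/100)·18·0.2192·1000/21.8 = 28.5911
BU:GU = 28.5911/59

0.4846


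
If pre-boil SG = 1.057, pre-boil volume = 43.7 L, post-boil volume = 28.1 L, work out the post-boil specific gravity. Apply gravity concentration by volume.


SG_post = 1 + (SG_pre − 1)·V_pre/V_post
pts_pre = (1.057 − 1)·1000 = 57.0000
pts_post = 57.0000·43.7/28.1 = 88.6441
SG_post = 1 + 88.6441/1000

1.0886


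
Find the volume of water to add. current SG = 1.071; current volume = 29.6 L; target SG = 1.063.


V_water = V·((SG_curr − 1)/(SG_target − 1) − 1)
V_water = 29.6·((1.071 − 1)/(1.063 − 1) − 1)

3.7587 L


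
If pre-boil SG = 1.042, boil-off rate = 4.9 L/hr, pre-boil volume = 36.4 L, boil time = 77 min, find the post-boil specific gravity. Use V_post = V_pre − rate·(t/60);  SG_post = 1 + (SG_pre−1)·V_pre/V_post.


V_post = 36.4 − 4.9·(77/60) = 30.1117
SG_post = 1 + (1.042 − 1)·36.4/30.1117

1.0508


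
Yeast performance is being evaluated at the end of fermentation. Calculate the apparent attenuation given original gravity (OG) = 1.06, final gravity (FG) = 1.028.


AA = (OG − FG)/(OG − 1) · 100
AA = (1.06 − 1.028)/(1.06 − 1) · 100

53.3333 %


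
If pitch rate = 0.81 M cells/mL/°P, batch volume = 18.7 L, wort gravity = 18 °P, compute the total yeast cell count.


cells (billions) = rate · V_L · °P
cells = 0.81 · 18.7 · 18

272.6460 billion cells


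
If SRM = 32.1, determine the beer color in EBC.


EBC = SRM · 1.97
EBC = 32.1 · 1.97

63.2370 EBC


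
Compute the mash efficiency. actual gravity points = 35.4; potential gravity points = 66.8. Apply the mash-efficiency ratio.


efficiency = actual / potential × 100
efficiency = 35.4 / 66.8 × 100

52.9940 %


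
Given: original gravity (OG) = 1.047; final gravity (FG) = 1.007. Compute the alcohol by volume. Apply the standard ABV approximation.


ABV = (OG − FG) · 131.25
ABV = (1.047 − 1.007) · 131.25

5.2500 % ABV


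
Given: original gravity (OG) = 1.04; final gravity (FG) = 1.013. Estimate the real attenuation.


AA = (OG−FG)/(OG−1)·100;  RA = AA·0.8192
AA = (1.04 − 1.013)/(1.04 − 1)·100 = 67.5000
RA = 67.5000·0.8192

55.2960 %


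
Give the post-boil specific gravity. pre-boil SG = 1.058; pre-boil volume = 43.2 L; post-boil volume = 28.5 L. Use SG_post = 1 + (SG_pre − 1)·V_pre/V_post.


pts_pre = (1.058 − 1)·1000 = 58.0000
pts_post = 58.0000·43.2/28.5 = 87.9158
SG_post = 1 + 87.9158/1000

1.0879


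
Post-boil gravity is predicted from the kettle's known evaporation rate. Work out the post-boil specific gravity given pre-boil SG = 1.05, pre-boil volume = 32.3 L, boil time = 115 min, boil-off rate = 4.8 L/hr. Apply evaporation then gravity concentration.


V_post = V_pre − rate·(t/60);  SG_post = 1 + (SG_pre−1)·V_pre/V_post
V_post = 32.3 − 4.8·(115/60) = 23.1000
SG_post = 1 + (1.05 − 1)·32.3/23.1000

1.0699


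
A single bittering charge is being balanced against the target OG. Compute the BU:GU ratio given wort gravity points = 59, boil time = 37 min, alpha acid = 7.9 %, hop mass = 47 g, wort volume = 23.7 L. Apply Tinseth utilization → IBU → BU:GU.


U = 1.65·0.000125^(GP/1000)·(1−e^(−0.04t))/4.15;  IBU = (α/100)·m·U·1000/V;  BU:GU = IBU/GP
U = 1.65·0.000125^(59/1000)·(1−e^(−0.04·37))/4.15 = 0.1807
IBU = (7.9/100)·47·0.1807·1000/23.7 = 28.3107
BU:GU = 28.3107/59

0.4798


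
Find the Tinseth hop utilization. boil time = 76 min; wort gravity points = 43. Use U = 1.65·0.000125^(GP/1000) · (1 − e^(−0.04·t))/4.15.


bigness = 1.65·0.000125^(43/1000) = 1.1211
boil_factor = (1 − e^(−0.04·76))/4.15 = 0.2294
U = 1.1211 · 0.2294

0.2572


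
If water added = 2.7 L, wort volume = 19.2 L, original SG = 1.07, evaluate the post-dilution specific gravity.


SG_new = 1 + (SG_old − 1)·V_old/(V_old + V_water)
pts = (1.07 − 1)·1000·19.2/(19.2 + 2.7) = 61.3699
SG_new = 1 + 61.3699/1000

1.0614


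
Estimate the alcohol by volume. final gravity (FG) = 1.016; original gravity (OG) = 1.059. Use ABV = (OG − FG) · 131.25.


ABV = (1.059 − 1.016) · 131.25

5.6437 % ABV


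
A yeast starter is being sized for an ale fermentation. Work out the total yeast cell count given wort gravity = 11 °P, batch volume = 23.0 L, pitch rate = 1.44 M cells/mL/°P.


cells (billions) = rate · V_L · °P
cells = 1.44 · 23.0 · 11

364.3200 billion cells


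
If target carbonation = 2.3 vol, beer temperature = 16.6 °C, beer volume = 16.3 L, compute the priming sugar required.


residual = 14.695·(0.01821 + 0.09011·e^(−0.04·T));  sugar = (target − residual)·4.0·V
residual = 14.695·(0.01821 + 0.09011·e^(−0.04·16.6)) = 0.9493
sugar = (2.3 − 0.9493)·4.0·16.3

88.0682 g


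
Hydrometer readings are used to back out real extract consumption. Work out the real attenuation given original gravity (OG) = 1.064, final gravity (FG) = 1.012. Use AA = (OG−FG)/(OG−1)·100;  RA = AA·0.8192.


AA = (1.064 − 1.012)/(1.064 − 1)·100 = 81.2500
RA = 81.2500·0.8192

66.5600 %


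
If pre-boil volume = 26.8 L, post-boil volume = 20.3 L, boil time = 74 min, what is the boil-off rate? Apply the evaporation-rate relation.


rate = (V_pre − V_post) / (t_min/60)
rate = (26.8 − 20.3) / (74/60)

5.2703 L/hr


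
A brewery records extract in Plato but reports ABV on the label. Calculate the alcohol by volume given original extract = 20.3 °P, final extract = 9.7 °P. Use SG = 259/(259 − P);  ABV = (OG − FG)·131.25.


OG = 259/(259 − 20.3) = 1.0850
FG = 259/(259 − 9.7) = 1.0389
ABV = (1.0850 − 1.0389)·131.25

6.0552 % ABV


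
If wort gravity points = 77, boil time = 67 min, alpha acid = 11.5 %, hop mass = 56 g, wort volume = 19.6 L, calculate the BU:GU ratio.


U = 1.65·0.000125^(GP/1000)·(1−e^(−0.04t))/4.15;  IBU = (α/100)·m·U·1000/V;  BU:GU = IBU/GP
U = 1.65·0.000125^(77/1000)·(1−e^(−0.04·67))/4.15 = 0.1854
IBU = (11.5/100)·56·0.1854·1000/19.6 = 60.9090
BU:GU = 60.9090/77

0.7910


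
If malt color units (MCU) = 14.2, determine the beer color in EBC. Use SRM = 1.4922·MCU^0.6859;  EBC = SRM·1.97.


SRM = 1.4922·14.2^0.6859 = 9.2083
EBC = 9.2083·1.97

18.1404 EBC


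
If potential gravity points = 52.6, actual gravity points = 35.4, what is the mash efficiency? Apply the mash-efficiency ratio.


efficiency = actual / potential × 100
efficiency = 35.4 / 52.6 × 100

67.3004 %


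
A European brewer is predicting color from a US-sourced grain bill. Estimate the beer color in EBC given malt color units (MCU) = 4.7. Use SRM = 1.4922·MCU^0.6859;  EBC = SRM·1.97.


SRM = 1.4922·4.7^0.6859 = 4.3134
EBC = 4.3134·1.97

8.4974 EBC


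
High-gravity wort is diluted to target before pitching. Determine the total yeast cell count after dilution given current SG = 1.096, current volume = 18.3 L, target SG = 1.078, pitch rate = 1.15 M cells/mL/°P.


V_w = V·((SG_c−1)/(SG_t−1)−1);  °P = 259 − 259/SG_t;  cells = rate·(V+V_w)·°P
V_w = 18.3·((1.096−1)/(1.078−1)−1) = 4.2231
V_final = 18.3 + 4.2231 = 22.5231
°P = 259 − 259/1.078 = 18.7403
cells = 1.15·22.5231·18.7403

485.4016 billion cells


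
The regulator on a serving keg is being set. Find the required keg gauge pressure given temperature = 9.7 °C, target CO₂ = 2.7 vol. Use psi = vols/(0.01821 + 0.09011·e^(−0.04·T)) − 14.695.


psi = 2.7/(0.01821 + 0.09011·e^(−0.04·9.7)) − 14.695

19.3350 psi


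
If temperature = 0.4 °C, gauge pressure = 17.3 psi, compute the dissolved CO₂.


vols = (P + 14.695)·(0.01821 + 0.09011·e^(−0.04·T))
vols = (17.3 + 14.695)·(0.01821 + 0.09011·e^(−0.04·0.4))

3.4199 volumes


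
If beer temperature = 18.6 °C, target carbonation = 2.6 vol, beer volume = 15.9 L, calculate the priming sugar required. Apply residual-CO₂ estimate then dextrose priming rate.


residual = 14.695·(0.01821 + 0.09011·e^(−0.04·T));  sugar = (target − residual)·4.0·V
residual = 14.695·(0.01821 + 0.09011·e^(−0.04·18.6)) = 0.8969
sugar = (2.6 − 0.8969)·4.0·15.9

108.3202 g


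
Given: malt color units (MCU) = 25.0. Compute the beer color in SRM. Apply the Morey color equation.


SRM = 1.4922 · MCU^0.6859
SRM = 1.4922 · 25.0^0.6859

13.5729 SRM


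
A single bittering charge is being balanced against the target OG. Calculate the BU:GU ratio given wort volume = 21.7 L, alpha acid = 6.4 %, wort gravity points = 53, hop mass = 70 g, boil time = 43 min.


U = 1.65·0.000125^(GP/1000)·(1−e^(−0.04t))/4.15;  IBU = (α/100)·m·U·1000/V;  BU:GU = IBU/GP
U = 1.65·0.000125^(53/1000)·(1−e^(−0.04·43))/4.15 = 0.2027
IBU = (6.4/100)·70·0.2027·1000/21.7 = 41.8503
BU:GU = 41.8503/53

0.7896


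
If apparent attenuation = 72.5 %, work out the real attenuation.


RA = AA · 0.8192
RA = 72.5 · 0.8192

59.3920 %


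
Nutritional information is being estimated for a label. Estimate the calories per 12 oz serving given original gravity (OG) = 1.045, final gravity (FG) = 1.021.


ABW = (OG−FG)·131.25·0.79/FG;  °P = 259 − 259/SG (for OG→OE and FG→AE);  RE = 0.1808·OE + 0.8192·AE;  Cal = (6.9·ABW + 4·(RE−0.1))·FG·3.55
ABW = (1.045 − 1.021)·131.25·0.79/1.021 = 2.4373
OE = 259 − 259/1.045 = 11.1531 °P
AE = 259 − 259/1.021 = 5.3271 °P
RE = 0.1808·11.1531 + 0.8192·5.3271 = 6.3805 °P
Cal = (6.9·2.4373 + 4·(6.3805−0.1))·1.021·3.55

152.0113 kcal


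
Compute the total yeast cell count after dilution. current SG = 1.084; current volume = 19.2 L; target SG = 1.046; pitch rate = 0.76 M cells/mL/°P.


V_w = V·((SG_c−1)/(SG_t−1)−1);  °P = 259 − 259/SG_t;  cells = rate·(V+V_w)·°P
V_w = 19.2·((1.084−1)/(1.046−1)−1) = 15.8609
V_final = 19.2 + 15.8609 = 35.0609
°P = 259 − 259/1.046 = 11.3901
cells = 0.76·35.0609·11.3901

303.5024 billion cells


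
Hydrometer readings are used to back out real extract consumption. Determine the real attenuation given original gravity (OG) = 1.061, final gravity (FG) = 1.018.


AA = (OG−FG)/(OG−1)·100;  RA = AA·0.8192
AA = (1.061 − 1.018)/(1.061 − 1)·100 = 70.4918
RA = 70.4918·0.8192

57.7469 %


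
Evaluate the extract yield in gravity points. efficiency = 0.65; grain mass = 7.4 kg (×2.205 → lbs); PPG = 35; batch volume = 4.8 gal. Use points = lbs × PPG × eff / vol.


lbs = 7.4 × 2.205 = 16.3170
points = 16.3170 × 35 × 0.65 / 4.8

77.3358 points


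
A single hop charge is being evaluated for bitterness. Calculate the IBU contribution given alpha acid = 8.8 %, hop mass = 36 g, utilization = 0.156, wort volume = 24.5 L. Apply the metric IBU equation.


IBU = (α/100)·mass·U·1000 / V
IBU = (8.8/100)·36·0.156·1000 / 24.5

20.1718 IBU


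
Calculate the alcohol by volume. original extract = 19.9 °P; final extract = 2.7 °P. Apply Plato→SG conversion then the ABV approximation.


SG = 259/(259 − P);  ABV = (OG − FG)·131.25
OG = 259/(259 − 19.9) = 1.0832
FG = 259/(259 − 2.7) = 1.0105
ABV = (1.0832 − 1.0105)·131.25

9.5411 % ABV


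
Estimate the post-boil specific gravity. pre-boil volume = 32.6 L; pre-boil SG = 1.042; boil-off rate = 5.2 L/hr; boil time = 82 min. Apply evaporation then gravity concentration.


V_post = V_pre − rate·(t/60);  SG_post = 1 + (SG_pre−1)·V_pre/V_post
V_post = 32.6 − 5.2·(82/60) = 25.4933
SG_post = 1 + (1.042 − 1)·32.6/25.4933

1.0537


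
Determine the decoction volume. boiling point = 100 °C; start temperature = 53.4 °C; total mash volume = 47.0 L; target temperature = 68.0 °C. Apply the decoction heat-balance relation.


V_dec = V_total·(T_target − T_start)/(T_boil − T_start)
V_dec = 47.0·(68.0 − 53.4)/(100 − 53.4)

14.7253 L


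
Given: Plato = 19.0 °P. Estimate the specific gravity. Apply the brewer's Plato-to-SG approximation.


SG = 259/(259 − P)
SG = 259/(259 − 19.0)

1.0792


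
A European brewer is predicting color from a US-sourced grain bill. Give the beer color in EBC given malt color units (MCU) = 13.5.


SRM = 1.4922·MCU^0.6859;  EBC = SRM·1.97
SRM = 1.4922·13.5^0.6859 = 8.8945
EBC = 8.8945·1.97

17.5222 EBC


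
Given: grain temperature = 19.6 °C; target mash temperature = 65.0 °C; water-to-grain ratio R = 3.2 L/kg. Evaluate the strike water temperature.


T_strike = (0.41/R)·(T_mash − T_grain) + T_mash
T_strike = (0.41/3.2)·(65.0 − 19.6) + 65.0

70.8169 °C


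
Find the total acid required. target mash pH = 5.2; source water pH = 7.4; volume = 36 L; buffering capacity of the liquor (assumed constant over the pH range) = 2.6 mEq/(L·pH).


acid = buffering capacity · (pH_source − pH_target) · V
acid = 2.6 · (7.4 − 5.2) · 36

205.9200 mEq


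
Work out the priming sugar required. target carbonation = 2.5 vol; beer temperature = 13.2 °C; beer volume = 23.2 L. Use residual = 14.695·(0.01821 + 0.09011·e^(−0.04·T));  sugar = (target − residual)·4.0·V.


residual = 14.695·(0.01821 + 0.09011·e^(−0.04·13.2)) = 1.0486
sugar = (2.5 − 1.0486)·4.0·23.2

134.6930 g


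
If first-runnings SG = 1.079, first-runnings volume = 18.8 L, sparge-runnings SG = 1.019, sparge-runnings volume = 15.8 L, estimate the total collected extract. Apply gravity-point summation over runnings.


total = Σ (SG_i − 1)·1000·V_i
first = (1.079 − 1)·1000·18.8 = 1485.2000
sparge = (1.019 − 1)·1000·15.8 = 300.2000
total = 1485.2000 + 300.2000

1785.4000 gravity·L


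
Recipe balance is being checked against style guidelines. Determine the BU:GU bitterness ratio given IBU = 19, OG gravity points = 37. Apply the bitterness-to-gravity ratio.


BU:GU = IBU / OG_points
BU:GU = 19 / 37

0.5135


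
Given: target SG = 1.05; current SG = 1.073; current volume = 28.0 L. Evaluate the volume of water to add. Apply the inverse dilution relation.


V_water = V·((SG_curr − 1)/(SG_target − 1) − 1)
V_water = 28.0·((1.073 − 1)/(1.05 − 1) − 1)

12.8800 L


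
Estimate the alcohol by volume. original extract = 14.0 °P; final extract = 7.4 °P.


SG = 259/(259 − P);  ABV = (OG − FG)·131.25
OG = 259/(259 − 14.0) = 1.0571
FG = 259/(259 − 7.4) = 1.0294
ABV = (1.0571 − 1.0294)·131.25

3.6397 % ABV


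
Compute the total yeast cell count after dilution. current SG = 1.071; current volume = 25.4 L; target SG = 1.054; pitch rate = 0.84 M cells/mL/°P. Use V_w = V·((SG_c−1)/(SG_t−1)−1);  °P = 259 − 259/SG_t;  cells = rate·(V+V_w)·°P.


V_w = 25.4·((1.071−1)/(1.054−1)−1) = 7.9963
V_final = 25.4 + 7.9963 = 33.3963
°P = 259 − 259/1.054 = 13.2694
cells = 0.84·33.3963·13.2694

372.2464 billion cells


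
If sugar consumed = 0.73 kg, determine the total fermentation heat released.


Q = m_sugar · 590 kJ/kg
Q = 0.73 · 590

430.7000 kJ


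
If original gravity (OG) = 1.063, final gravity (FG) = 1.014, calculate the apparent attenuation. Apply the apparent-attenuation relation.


AA = (OG − FG)/(OG − 1) · 100
AA = (1.063 − 1.014)/(1.063 − 1) · 100

77.7778 %


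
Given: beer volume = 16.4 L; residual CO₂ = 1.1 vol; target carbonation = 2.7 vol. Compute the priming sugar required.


sugar = (target − residual)·4.0·V
sugar = (2.7 − 1.1)·4.0·16.4

104.9600 g


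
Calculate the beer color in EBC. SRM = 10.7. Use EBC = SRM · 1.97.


EBC = 10.7 · 1.97

21.0790 EBC


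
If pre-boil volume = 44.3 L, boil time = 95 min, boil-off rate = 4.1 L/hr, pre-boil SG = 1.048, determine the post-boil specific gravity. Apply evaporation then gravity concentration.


V_post = V_pre − rate·(t/60);  SG_post = 1 + (SG_pre−1)·V_pre/V_post
V_post = 44.3 − 4.1·(95/60) = 37.8083
SG_post = 1 + (1.048 − 1)·44.3/37.8083

1.0562


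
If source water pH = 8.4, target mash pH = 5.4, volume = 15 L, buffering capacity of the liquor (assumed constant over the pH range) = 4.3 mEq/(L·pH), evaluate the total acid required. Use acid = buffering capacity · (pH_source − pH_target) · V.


acid = 4.3 · (8.4 − 5.4) · 15

193.5000 mEq


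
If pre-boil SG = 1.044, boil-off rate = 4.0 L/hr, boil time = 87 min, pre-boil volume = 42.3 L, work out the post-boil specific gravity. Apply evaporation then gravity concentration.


V_post = V_pre − rate·(t/60);  SG_post = 1 + (SG_pre−1)·V_pre/V_post
V_post = 42.3 − 4.0·(87/60) = 36.5000
SG_post = 1 + (1.044 − 1)·42.3/36.5000

1.0510


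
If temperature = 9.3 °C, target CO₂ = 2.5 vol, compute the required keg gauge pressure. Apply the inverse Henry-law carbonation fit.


psi = vols/(0.01821 + 0.09011·e^(−0.04·T)) − 14.695
psi = 2.5/(0.01821 + 0.09011·e^(−0.04·9.3)) − 14.695

16.4275 psi


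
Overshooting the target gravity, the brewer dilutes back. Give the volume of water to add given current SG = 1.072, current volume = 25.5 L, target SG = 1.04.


V_water = V·((SG_curr − 1)/(SG_target − 1) − 1)
V_water = 25.5·((1.072 − 1)/(1.04 − 1) − 1)

20.4000 L


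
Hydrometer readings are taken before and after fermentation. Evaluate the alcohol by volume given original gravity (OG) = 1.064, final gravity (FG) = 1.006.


ABV = (OG − FG) · 131.25
ABV = (1.064 − 1.006) · 131.25

7.6125 % ABV


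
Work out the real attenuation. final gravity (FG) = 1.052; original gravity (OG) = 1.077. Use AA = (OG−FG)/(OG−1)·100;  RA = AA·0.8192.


AA = (1.077 − 1.052)/(1.077 − 1)·100 = 32.4675
RA = 32.4675·0.8192

26.5974 %


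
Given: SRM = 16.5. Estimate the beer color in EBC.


EBC = SRM · 1.97
EBC = 16.5 · 1.97

32.5050 EBC


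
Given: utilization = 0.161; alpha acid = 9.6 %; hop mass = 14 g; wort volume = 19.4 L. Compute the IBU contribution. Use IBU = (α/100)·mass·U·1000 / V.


IBU = (9.6/100)·14·0.161·1000 / 19.4

11.1538 IBU


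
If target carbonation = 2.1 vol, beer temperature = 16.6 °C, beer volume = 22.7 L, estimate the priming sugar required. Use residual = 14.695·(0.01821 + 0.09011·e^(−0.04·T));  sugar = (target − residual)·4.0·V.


residual = 14.695·(0.01821 + 0.09011·e^(−0.04·16.6)) = 0.9493
sugar = (2.1 − 0.9493)·4.0·22.7

104.4871 g


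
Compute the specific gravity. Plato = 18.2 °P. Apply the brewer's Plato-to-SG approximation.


SG = 259/(259 − P)
SG = 259/(259 − 18.2)

1.0756


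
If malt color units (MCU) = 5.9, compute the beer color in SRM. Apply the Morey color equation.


SRM = 1.4922 · MCU^0.6859
SRM = 1.4922 · 5.9^0.6859

5.0414 SRM


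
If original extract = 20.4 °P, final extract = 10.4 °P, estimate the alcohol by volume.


SG = 259/(259 − P);  ABV = (OG − FG)·131.25
OG = 259/(259 − 20.4) = 1.0855
FG = 259/(259 − 10.4) = 1.0418
ABV = (1.0855 − 1.0418)·131.25

5.7310 % ABV


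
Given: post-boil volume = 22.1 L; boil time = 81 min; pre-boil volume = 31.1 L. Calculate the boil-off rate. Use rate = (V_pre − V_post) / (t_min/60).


rate = (31.1 − 22.1) / (81/60)

6.6667 L/hr


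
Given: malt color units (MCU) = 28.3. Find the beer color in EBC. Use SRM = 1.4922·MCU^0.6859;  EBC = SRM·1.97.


SRM = 1.4922·28.3^0.6859 = 14.7777
EBC = 14.7777·1.97

29.1121 EBC


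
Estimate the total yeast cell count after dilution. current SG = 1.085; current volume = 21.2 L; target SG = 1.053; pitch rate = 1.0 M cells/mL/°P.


V_w = V·((SG_c−1)/(SG_t−1)−1);  °P = 259 − 259/SG_t;  cells = rate·(V+V_w)·°P
V_w = 21.2·((1.085−1)/(1.053−1)−1) = 12.8000
V_final = 21.2 + 12.8000 = 34.0000
°P = 259 − 259/1.053 = 13.0361
cells = 1.0·34.0000·13.0361

443.2270 billion cells


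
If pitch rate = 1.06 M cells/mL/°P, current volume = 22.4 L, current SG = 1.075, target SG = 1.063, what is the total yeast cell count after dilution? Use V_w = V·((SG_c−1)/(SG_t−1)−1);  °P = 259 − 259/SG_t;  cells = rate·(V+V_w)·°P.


V_w = 22.4·((1.075−1)/(1.063−1)−1) = 4.2667
V_final = 22.4 + 4.2667 = 26.6667
°P = 259 − 259/1.063 = 15.3500
cells = 1.06·26.6667·15.3500

433.8920 billion cells


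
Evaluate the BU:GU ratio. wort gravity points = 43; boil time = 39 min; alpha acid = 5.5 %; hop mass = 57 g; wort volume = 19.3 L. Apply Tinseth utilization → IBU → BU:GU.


U = 1.65·0.000125^(GP/1000)·(1−e^(−0.04t))/4.15;  IBU = (α/100)·m·U·1000/V;  BU:GU = IBU/GP
U = 1.65·0.000125^(43/1000)·(1−e^(−0.04·39))/4.15 = 0.2134
IBU = (5.5/100)·57·0.2134·1000/19.3 = 34.6606
BU:GU = 34.6606/43

0.8061


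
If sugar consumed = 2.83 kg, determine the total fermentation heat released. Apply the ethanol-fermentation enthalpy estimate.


Q = m_sugar · 590 kJ/kg
Q = 2.83 · 590

1669.7000 kJ


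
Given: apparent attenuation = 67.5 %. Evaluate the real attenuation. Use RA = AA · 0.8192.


RA = 67.5 · 0.8192

55.2960 %


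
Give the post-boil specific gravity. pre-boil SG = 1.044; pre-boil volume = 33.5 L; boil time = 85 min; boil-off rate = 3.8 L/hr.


V_post = V_pre − rate·(t/60);  SG_post = 1 + (SG_pre−1)·V_pre/V_post
V_post = 33.5 − 3.8·(85/60) = 28.1167
SG_post = 1 + (1.044 − 1)·33.5/28.1167

1.0524


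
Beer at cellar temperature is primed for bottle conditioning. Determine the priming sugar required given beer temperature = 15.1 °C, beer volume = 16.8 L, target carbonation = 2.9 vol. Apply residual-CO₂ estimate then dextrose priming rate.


residual = 14.695·(0.01821 + 0.09011·e^(−0.04·T));  sugar = (target − residual)·4.0·V
residual = 14.695·(0.01821 + 0.09011·e^(−0.04·15.1)) = 0.9914
sugar = (2.9 − 0.9914)·4.0·16.8

128.2571 g


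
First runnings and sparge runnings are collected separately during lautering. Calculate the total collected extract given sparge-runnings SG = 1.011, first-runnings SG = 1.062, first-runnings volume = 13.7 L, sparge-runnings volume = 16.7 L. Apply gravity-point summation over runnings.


total = Σ (SG_i − 1)·1000·V_i
first = (1.062 − 1)·1000·13.7 = 849.4000
sparge = (1.011 − 1)·1000·16.7 = 183.7000
total = 849.4000 + 183.7000

1033.1000 gravity·L


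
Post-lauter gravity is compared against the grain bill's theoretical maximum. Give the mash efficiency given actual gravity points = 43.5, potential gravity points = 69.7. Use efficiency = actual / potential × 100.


efficiency = 43.5 / 69.7 × 100

62.4103 %


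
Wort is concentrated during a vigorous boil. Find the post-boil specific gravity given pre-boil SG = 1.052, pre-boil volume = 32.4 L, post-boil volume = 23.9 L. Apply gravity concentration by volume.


SG_post = 1 + (SG_pre − 1)·V_pre/V_post
pts_pre = (1.052 − 1)·1000 = 52.0000
pts_post = 52.0000·32.4/23.9 = 70.4937
SG_post = 1 + 70.4937/1000

1.0705


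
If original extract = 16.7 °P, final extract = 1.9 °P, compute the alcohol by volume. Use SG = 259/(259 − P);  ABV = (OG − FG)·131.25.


OG = 259/(259 − 16.7) = 1.0689
FG = 259/(259 − 1.9) = 1.0074
ABV = (1.0689 − 1.0074)·131.25

8.0762 % ABV


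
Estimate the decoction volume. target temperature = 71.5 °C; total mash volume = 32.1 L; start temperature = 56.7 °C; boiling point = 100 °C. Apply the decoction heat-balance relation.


V_dec = V_total·(T_target − T_start)/(T_boil − T_start)
V_dec = 32.1·(71.5 − 56.7)/(100 − 56.7)

10.9718 L


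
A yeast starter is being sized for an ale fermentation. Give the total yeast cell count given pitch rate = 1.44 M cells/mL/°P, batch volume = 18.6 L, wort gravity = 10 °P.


cells (billions) = rate · V_L · °P
cells = 1.44 · 18.6 · 10

267.8400 billion cells


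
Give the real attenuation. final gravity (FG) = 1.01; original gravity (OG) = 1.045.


AA = (OG−FG)/(OG−1)·100;  RA = AA·0.8192
AA = (1.045 − 1.01)/(1.045 − 1)·100 = 77.7778
RA = 77.7778·0.8192

63.7156 %


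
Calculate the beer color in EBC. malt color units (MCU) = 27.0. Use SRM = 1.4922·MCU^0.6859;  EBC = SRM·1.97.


SRM = 1.4922·27.0^0.6859 = 14.3087
EBC = 14.3087·1.97

28.1881 EBC


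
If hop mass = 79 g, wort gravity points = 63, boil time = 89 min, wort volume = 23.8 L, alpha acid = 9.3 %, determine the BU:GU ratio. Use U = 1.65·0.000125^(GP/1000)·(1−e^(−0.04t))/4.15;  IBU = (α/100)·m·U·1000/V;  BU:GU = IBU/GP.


U = 1.65·0.000125^(63/1000)·(1−e^(−0.04·89))/4.15 = 0.2193
IBU = (9.3/100)·79·0.2193·1000/23.8 = 67.6931
BU:GU = 67.6931/63

1.0745


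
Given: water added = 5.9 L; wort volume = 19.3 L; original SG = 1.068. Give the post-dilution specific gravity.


SG_new = 1 + (SG_old − 1)·V_old/(V_old + V_water)
pts = (1.068 − 1)·1000·19.3/(19.3 + 5.9) = 52.0794
SG_new = 1 + 52.0794/1000

1.0521


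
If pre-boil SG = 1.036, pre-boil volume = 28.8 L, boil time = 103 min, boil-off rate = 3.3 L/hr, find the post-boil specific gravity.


V_post = V_pre − rate·(t/60);  SG_post = 1 + (SG_pre−1)·V_pre/V_post
V_post = 28.8 − 3.3·(103/60) = 23.1350
SG_post = 1 + (1.036 − 1)·28.8/23.1350

1.0448


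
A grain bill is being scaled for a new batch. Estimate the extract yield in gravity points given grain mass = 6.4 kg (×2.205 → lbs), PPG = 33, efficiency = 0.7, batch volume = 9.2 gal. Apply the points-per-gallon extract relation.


points = lbs × PPG × eff / vol
lbs = 6.4 × 2.205 = 14.1120
points = 14.1120 × 33 × 0.7 / 9.2

35.4334 points


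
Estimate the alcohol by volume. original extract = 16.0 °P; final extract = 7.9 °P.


SG = 259/(259 − P);  ABV = (OG − FG)·131.25
OG = 259/(259 − 16.0) = 1.0658
FG = 259/(259 − 7.9) = 1.0315
ABV = (1.0658 − 1.0315)·131.25

4.5126 % ABV


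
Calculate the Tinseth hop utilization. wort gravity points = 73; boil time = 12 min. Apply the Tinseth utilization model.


U = 1.65·0.000125^(GP/1000) · (1 − e^(−0.04·t))/4.15
bigness = 1.65·0.000125^(73/1000) = 0.8562
boil_factor = (1 − e^(−0.04·12))/4.15 = 0.0919
U = 0.8562 · 0.0919

0.0786


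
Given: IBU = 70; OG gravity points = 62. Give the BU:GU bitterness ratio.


BU:GU = IBU / OG_points
BU:GU = 70 / 62

1.1290


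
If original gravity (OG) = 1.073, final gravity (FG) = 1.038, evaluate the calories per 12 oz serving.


ABW = (OG−FG)·131.25·0.79/FG;  °P = 259 − 259/SG (for OG→OE and FG→AE);  RE = 0.1808·OE + 0.8192·AE;  Cal = (6.9·ABW + 4·(RE−0.1))·FG·3.55
ABW = (1.073 − 1.038)·131.25·0.79/1.038 = 3.4962
OE = 259 − 259/1.073 = 17.6207 °P
AE = 259 − 259/1.038 = 9.4817 °P
RE = 0.1808·17.6207 + 0.8192·9.4817 = 10.9532 °P
Cal = (6.9·3.4962 + 4·(10.9532−0.1))·1.038·3.55

248.8661 kcal
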